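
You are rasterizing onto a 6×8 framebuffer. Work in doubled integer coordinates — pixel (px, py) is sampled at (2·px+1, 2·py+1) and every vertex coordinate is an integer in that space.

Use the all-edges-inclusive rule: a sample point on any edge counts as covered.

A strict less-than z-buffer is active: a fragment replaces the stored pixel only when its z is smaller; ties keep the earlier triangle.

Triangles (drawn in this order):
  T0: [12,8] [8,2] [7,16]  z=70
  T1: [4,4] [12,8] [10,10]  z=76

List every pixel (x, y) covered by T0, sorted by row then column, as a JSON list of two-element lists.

T0:
  2·area = 62  (B↔C swapped to make it positive)
  edge (12, 8)→(7, 16): d=(-5,8) inclusive
  edge (7, 16)→(8, 2): d=(1,-14) inclusive
  edge (8, 2)→(12, 8): d=(4,6) inclusive
    (4,2)@(9, 5): e=[39,17,6] → #
    (5,2)@(11, 5): e=[23,45,-6] → ·
    (4,3)@(9, 7): e=[29,19,14] → #
    (5,3)@(11, 7): e=[13,47,2] → #
    (4,4)@(9, 9): e=[19,21,22] → #
    (4,5)@(9, 11): e=[9,23,30] → #
    (5,5)@(11, 11): e=[-7,51,18] → ·
    (4,6)@(9, 13): e=[-1,25,38] → ·
  covered (6 px):
    · · · · · ·
    · · · · · ·
    · · · · # ·
    · · · · # #
    · · · · # #
    · · · · # ·
    · · · · · ·
    · · · · · ·
T1:
  2·area = 24
  edge (4, 4)→(12, 8): d=(8,4) inclusive
  edge (12, 8)→(10, 10): d=(-2,2) inclusive
  edge (10, 10)→(4, 4): d=(-6,-6) inclusive
    (0,0)@(1, 1): e=[-12,36,0] → ·  [on edge]
    (1,1)@(3, 3): e=[-4,28,0] → ·  [on edge]
    (2,2)@(5, 5): e=[4,20,0] → #  [on edge]
    (3,2)@(7, 5): e=[-4,16,12] → ·
    (2,3)@(5, 7): e=[20,16,-12] → ·
    (3,3)@(7, 7): e=[12,12,0] → #  [on edge]
    (4,3)@(9, 7): e=[4,8,12] → #
    (5,3)@(11, 7): e=[-4,4,24] → ·
    (3,4)@(7, 9): e=[28,8,-12] → ·
    (4,4)@(9, 9): e=[20,4,0] → #  [on edge]
    (5,4)@(11, 9): e=[12,0,12] → #  [on edge]
    (4,5)@(9, 11): e=[36,0,-12] → ·  [on edge]
    (5,5)@(11, 11): e=[28,-4,0] → ·  [on edge]
    (3,6)@(7, 13): e=[60,0,-36] → ·  [on edge]
    (2,7)@(5, 15): e=[84,0,-60] → ·  [on edge]
  covered (5 px):
    · · · · · ·
    · · · · · ·
    · · # · · ·
    · · · # # ·
    · · · · # #
    · · · · · ·
    · · · · · ·
    · · · · · ·

Result: [[4,2],[4,3],[5,3],[4,4],[5,4],[4,5]]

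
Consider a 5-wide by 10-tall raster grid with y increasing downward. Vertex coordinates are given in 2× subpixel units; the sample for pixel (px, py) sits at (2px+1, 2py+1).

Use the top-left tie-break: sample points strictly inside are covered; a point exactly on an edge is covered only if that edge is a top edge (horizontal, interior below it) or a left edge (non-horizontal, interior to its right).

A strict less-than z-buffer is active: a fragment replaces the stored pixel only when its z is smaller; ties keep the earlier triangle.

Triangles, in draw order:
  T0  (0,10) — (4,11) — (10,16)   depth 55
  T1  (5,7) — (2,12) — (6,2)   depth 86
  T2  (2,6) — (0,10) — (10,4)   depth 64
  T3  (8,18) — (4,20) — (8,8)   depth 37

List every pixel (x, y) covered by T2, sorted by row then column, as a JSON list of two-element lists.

T0:
  2·area = 14
  edge (0, 10)→(4, 11): d=(4,1) right/bottom  bias=-1
  edge (4, 11)→(10, 16): d=(6,5) right/bottom  bias=-1
  edge (10, 16)→(0, 10): d=(-10,-6) top-left  bias=+0
    (1,5)@(3, 11): e=[1,5,8] → #
    (2,5)@(5, 11): e=[-1,-5,20] → ·
    (1,6)@(3, 13): e=[9,17,-12] → ·
    (2,6)@(5, 13): e=[7,7,0] → #  [on edge]
    (3,6)@(7, 13): e=[5,-3,12] → ·
    (2,7)@(5, 15): e=[15,19,-20] → ·
  covered (2 px):
    · · · · ·
    · · · · ·
    · · · · ·
    · · · · ·
    · · · · ·
    · # · · ·
    · · # · ·
    · · · · ·
    · · · · ·
    · · · · ·
T1:
  2·area = 10
  edge (5, 7)→(2, 12): d=(-3,5) right/bottom  bias=-1
  edge (2, 12)→(6, 2): d=(4,-10) top-left  bias=+0
  edge (6, 2)→(5, 7): d=(-1,5) right/bottom  bias=-1
    (2,2)@(5, 5): e=[6,2,2] → #
    (3,2)@(7, 5): e=[-4,22,-8] → ·
    (2,3)@(5, 7): e=[0,10,0] → ·  [on edge]
    (1,8)@(3, 17): e=[-20,30,0] → ·  [on edge]
  covered (1 px):
    · · · · ·
    · · · · ·
    · · # · ·
    · · · · ·
    · · · · ·
    · · · · ·
    · · · · ·
    · · · · ·
    · · · · ·
    · · · · ·
T2:
  2·area = 28  (B↔C swapped to make it positive)
  edge (2, 6)→(10, 4): d=(8,-2) top-left  bias=+0
  edge (10, 4)→(0, 10): d=(-10,6) right/bottom  bias=-1
  edge (0, 10)→(2, 6): d=(2,-4) top-left  bias=+0
    (3,2)@(7, 5): e=[2,8,18] → #
    (4,2)@(9, 5): e=[6,-4,26] → ·
    (1,3)@(3, 7): e=[10,12,6] → #
    (2,3)@(5, 7): e=[14,0,14] → ·  [on edge]
    (3,3)@(7, 7): e=[18,-12,22] → ·
    (0,4)@(1, 9): e=[22,4,2] → #
    (1,4)@(3, 9): e=[26,-8,10] → ·
    (0,5)@(1, 11): e=[38,-16,6] → ·
  covered (3 px):
    · · · · ·
    · · · · ·
    · · · # ·
    · # · · ·
    # · · · ·
    · · · · ·
    · · · · ·
    · · · · ·
    · · · · ·
    · · · · ·
T3:
  2·area = 40
  edge (8, 18)→(4, 20): d=(-4,2) right/bottom  bias=-1
  edge (4, 20)→(8, 8): d=(4,-12) top-left  bias=+0
  edge (8, 8)→(8, 18): d=(0,10) right/bottom  bias=-1
    (4,2)@(9, 5): e=[50,0,-10] → ·  [on edge]
    (3,5)@(7, 11): e=[30,0,10] → #  [on edge]
    (4,5)@(9, 11): e=[26,24,-10] → ·
    (3,6)@(7, 13): e=[22,8,10] → #
    (4,6)@(9, 13): e=[18,32,-10] → ·
    (3,7)@(7, 15): e=[14,16,10] → #
    (4,7)@(9, 15): e=[10,40,-10] → ·
    (2,8)@(5, 17): e=[10,0,30] → #  [on edge]
    (4,8)@(9, 17): e=[2,48,-10] → ·
    (2,9)@(5, 19): e=[2,8,30] → #
    (3,9)@(7, 19): e=[-2,32,10] → ·
  covered (6 px):
    · · · · ·
    · · · · ·
    · · · · ·
    · · · · ·
    · · · · ·
    · · · # ·
    · · · # ·
    · · · # ·
    · · # # ·
    · · # · ·

Result: [[3,2],[1,3],[0,4]]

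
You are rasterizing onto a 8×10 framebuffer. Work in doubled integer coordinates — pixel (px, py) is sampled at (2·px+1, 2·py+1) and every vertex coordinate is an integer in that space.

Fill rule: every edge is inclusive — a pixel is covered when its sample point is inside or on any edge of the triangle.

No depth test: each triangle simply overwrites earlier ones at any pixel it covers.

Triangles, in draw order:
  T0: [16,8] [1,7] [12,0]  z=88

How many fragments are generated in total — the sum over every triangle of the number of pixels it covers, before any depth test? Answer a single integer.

T0:
  2·area = 116
  edge (16, 8)→(1, 7): d=(-15,-1) inclusive
  edge (1, 7)→(12, 0): d=(11,-7) inclusive
  edge (12, 0)→(16, 8): d=(4,8) inclusive
    (5,0)@(11, 1): e=[100,4,12] → █
    (6,0)@(13, 1): e=[102,18,-4] → ·
    (4,1)@(9, 3): e=[68,12,36] → █
    (6,1)@(13, 3): e=[72,40,4] → █
    (7,1)@(15, 3): e=[74,54,-12] → ·
    (2,2)@(5, 5): e=[34,6,76] → █
    (3,2)@(7, 5): e=[36,20,60] → █
    (7,2)@(15, 5): e=[44,76,-4] → ·
    (0,3)@(1, 7): e=[0,0,116] → █  [on edge]
    (1,3)@(3, 7): e=[2,14,100] → █
    (7,3)@(15, 7): e=[14,98,4] → █
    (0,4)@(1, 9): e=[-30,22,124] → ·
  covered (17 px):
    · · · · · █ · ·
    · · · · █ █ █ ·
    · · █ █ █ █ █ ·
    █ █ █ █ █ █ █ █
    · · · · · · · ·
    · · · · · · · ·
    · · · · · · · ·
    · · · · · · · ·
    · · · · · · · ·
    · · · · · · · ·

Final: 17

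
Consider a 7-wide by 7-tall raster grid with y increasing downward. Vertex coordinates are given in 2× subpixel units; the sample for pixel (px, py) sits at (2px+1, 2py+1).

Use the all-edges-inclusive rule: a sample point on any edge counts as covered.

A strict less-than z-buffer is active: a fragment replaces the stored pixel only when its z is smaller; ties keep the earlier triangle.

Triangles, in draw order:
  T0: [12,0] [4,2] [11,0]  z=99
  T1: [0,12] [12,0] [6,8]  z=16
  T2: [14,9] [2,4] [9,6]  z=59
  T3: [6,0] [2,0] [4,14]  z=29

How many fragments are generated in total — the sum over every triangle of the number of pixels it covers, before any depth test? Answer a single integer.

T0:
  2·area = 2
  edge (12, 0)→(4, 2): d=(-8,2) inclusive
  edge (4, 2)→(11, 0): d=(7,-2) inclusive
  edge (11, 0)→(12, 0): d=(1,0) inclusive
  covered (0 px):
    . . . . . . .
    . . . . . . .
    . . . . . . .
    . . . . . . .
    . . . . . . .
    . . . . . . .
    . . . . . . .
T1:
  2·area = 24
  edge (0, 12)→(12, 0): d=(12,-12) inclusive
  edge (12, 0)→(6, 8): d=(-6,8) inclusive
  edge (6, 8)→(0, 12): d=(-6,4) inclusive
    (5,0)@(11, 1): e=[0,2,22] → X  [on edge]
    (6,0)@(13, 1): e=[24,-14,14] → .
    (4,1)@(9, 3): e=[0,6,18] → X  [on edge]
    (5,1)@(11, 3): e=[24,-10,10] → .
    (3,2)@(7, 5): e=[0,10,14] → X  [on edge]
    (4,2)@(9, 5): e=[24,-6,6] → .
    (2,3)@(5, 7): e=[0,14,10] → X  [on edge]
    (3,3)@(7, 7): e=[24,-2,2] → .
    (1,4)@(3, 9): e=[0,18,6] → X  [on edge]
    (2,4)@(5, 9): e=[24,2,-2] → .
    (0,5)@(1, 11): e=[0,22,2] → X  [on edge]
    (1,5)@(3, 11): e=[24,6,-6] → .
  covered (6 px):
    . . . . . X .
    . . . . X . .
    . . . X . . .
    . . X . . . .
    . X . . . . .
    X . . . . . .
    . . . . . . .
T2:
  2·area = 11
  edge (14, 9)→(2, 4): d=(-12,-5) inclusive
  edge (2, 4)→(9, 6): d=(7,2) inclusive
  edge (9, 6)→(14, 9): d=(5,3) inclusive
    (2,2)@(5, 5): e=[3,1,7] → X
    (3,2)@(7, 5): e=[13,-3,1] → .
    (2,3)@(5, 7): e=[-21,15,17] → .
  covered (1 px):
    . . . . . . .
    . . . . . . .
    . . X . . . .
    . . . . . . .
    . . . . . . .
    . . . . . . .
    . . . . . . .
T3:
  2·area = 56  (B↔C swapped to make it positive)
  edge (6, 0)→(4, 14): d=(-2,14) inclusive
  edge (4, 14)→(2, 0): d=(-2,-14) inclusive
  edge (2, 0)→(6, 0): d=(4,0) inclusive
    (1,0)@(3, 1): e=[40,12,4] → X
    (2,0)@(5, 1): e=[12,40,4] → X
    (3,0)@(7, 1): e=[-16,68,4] → .
    (1,1)@(3, 3): e=[36,8,12] → X
    (3,1)@(7, 3): e=[-20,64,12] → .
    (1,2)@(3, 5): e=[32,4,20] → X
    (3,2)@(7, 5): e=[-24,60,20] → .
    (1,3)@(3, 7): e=[28,0,28] → X  [on edge]
    (2,3)@(5, 7): e=[0,28,28] → X  [on edge]
    (3,3)@(7, 7): e=[-28,56,28] → .
    (1,4)@(3, 9): e=[24,-4,36] → .
    (2,4)@(5, 9): e=[-4,24,36] → .
  covered (8 px):
    . X X . . . .
    . X X . . . .
    . X X . . . .
    . X X . . . .
    . . . . . . .
    . . . . . . .
    . . . . . . .

Result: 15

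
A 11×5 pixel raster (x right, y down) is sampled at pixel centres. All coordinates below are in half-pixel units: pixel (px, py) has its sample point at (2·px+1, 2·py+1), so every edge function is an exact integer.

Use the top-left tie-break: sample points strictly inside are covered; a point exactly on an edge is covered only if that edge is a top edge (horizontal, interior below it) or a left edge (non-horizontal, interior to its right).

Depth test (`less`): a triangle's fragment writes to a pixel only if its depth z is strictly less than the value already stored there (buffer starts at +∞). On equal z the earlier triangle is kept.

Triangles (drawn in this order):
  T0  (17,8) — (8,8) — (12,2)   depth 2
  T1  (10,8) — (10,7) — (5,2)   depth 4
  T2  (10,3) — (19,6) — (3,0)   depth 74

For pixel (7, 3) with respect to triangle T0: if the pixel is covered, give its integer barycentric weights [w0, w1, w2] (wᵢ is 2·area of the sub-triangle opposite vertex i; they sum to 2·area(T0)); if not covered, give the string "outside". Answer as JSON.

T0:
  2·area = 54
  edge (17, 8)→(8, 8): d=(-9,0) right/bottom  bias=-1
  edge (8, 8)→(12, 2): d=(4,-6) top-left  bias=+0
  edge (12, 2)→(17, 8): d=(5,6) right/bottom  bias=-1
    (5,2)@(11, 5): e=[27,6,21] → #
    (6,2)@(13, 5): e=[27,18,9] → #
    (7,2)@(15, 5): e=[27,30,-3] → ·
    (4,3)@(9, 7): e=[9,2,43] → #
    (7,3)@(15, 7): e=[9,38,7] → #
    (8,3)@(17, 7): e=[9,50,-5] → ·
    (4,4)@(9, 9): e=[-9,10,53] → ·
    (5,4)@(11, 9): e=[-9,22,41] → ·
    (6,4)@(13, 9): e=[-9,34,29] → ·
    (7,4)@(15, 9): e=[-9,46,17] → ·
  covered (6 px):
    · · · · · · · · · · ·
    · · · · · · · · · · ·
    · · · · · # # · · · ·
    · · · · # # # # · · ·
    · · · · · · · · · · ·
T1:
  2·area = 5  (B↔C swapped to make it positive)
  edge (10, 8)→(5, 2): d=(-5,-6) top-left  bias=+0
  edge (5, 2)→(10, 7): d=(5,5) right/bottom  bias=-1
  edge (10, 7)→(10, 8): d=(0,1) right/bottom  bias=-1
  covered (0 px):
    · · · · · · · · · · ·
    · · · · · · · · · · ·
    · · · · · · · · · · ·
    · · · · · · · · · · ·
    · · · · · · · · · · ·
T2:
  2·area = 6  (B↔C swapped to make it positive)
  edge (10, 3)→(3, 0): d=(-7,-3) top-left  bias=+0
  edge (3, 0)→(19, 6): d=(16,6) right/bottom  bias=-1
  edge (19, 6)→(10, 3): d=(-9,-3) top-left  bias=+0
    (5,1)@(11, 3): e=[3,0,3] → ·  [on edge]
  covered (0 px):
    · · · · · · · · · · ·
    · · · · · · · · · · ·
    · · · · · · · · · · ·
    · · · · · · · · · · ·
    · · · · · · · · · · ·

Result: [38,7,9]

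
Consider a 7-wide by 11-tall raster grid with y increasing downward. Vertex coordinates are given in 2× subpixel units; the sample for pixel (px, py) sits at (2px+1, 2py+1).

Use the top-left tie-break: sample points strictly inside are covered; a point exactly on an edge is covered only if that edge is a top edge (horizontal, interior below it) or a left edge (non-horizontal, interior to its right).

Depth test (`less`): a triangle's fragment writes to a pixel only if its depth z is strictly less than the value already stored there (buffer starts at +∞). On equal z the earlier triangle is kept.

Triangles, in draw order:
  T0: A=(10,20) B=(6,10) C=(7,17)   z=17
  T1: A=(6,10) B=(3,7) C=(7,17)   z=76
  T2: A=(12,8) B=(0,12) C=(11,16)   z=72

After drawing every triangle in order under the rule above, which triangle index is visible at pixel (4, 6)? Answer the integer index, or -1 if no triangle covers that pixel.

T0:
  2·area = 18  (B↔C swapped to make it positive)
  edge (10, 20)→(7, 17): d=(-3,-3) top-left  bias=+0
  edge (7, 17)→(6, 10): d=(-1,-7) top-left  bias=+0
  edge (6, 10)→(10, 20): d=(4,10) right/bottom  bias=-1
    (2,1)@(5, 3): e=[36,0,-18] → ·  [on edge]
    (0,5)@(1, 11): e=[0,-36,54] → ·  [on edge]
    (1,6)@(3, 13): e=[0,-24,42] → ·  [on edge]
    (3,6)@(7, 13): e=[12,4,2] → █
    (4,6)@(9, 13): e=[18,18,-18] → ·
    (2,7)@(5, 15): e=[0,-12,30] → ·  [on edge]
    (3,7)@(7, 15): e=[6,2,10] → █
    (4,7)@(9, 15): e=[12,16,-10] → ·
    (3,8)@(7, 17): e=[0,0,18] → █  [on edge]
    (4,8)@(9, 17): e=[6,14,-2] → ·
    (3,9)@(7, 19): e=[-6,-2,26] → ·
    (4,9)@(9, 19): e=[0,12,6] → █  [on edge]
    (5,10)@(11, 21): e=[0,24,-6] → ·  [on edge]
  covered (4 px):
    · · · · · · ·
    · · · · · · ·
    · · · · · · ·
    · · · · · · ·
    · · · · · · ·
    · · · · · · ·
    · · · █ · · ·
    · · · █ · · ·
    · · · █ · · ·
    · · · · █ · ·
    · · · · · · ·
T1:
  2·area = 18  (B↔C swapped to make it positive)
  edge (6, 10)→(7, 17): d=(1,7) right/bottom  bias=-1
  edge (7, 17)→(3, 7): d=(-4,-10) top-left  bias=+0
  edge (3, 7)→(6, 10): d=(3,3) right/bottom  bias=-1
    (2,1)@(5, 3): e=[0,36,-18] → ·  [on edge]
    (0,2)@(1, 5): e=[30,-12,0] → ·  [on edge]
    (1,3)@(3, 7): e=[18,0,0] → ·  [on edge]
    (2,4)@(5, 9): e=[6,12,0] → ·  [on edge]
    (2,5)@(5, 11): e=[8,4,6] → █
    (3,5)@(7, 11): e=[-6,24,0] → ·  [on edge]
    (2,6)@(5, 13): e=[10,-4,12] → ·
    (4,6)@(9, 13): e=[-18,36,0] → ·  [on edge]
    (5,7)@(11, 15): e=[-30,48,0] → ·  [on edge]
    (3,8)@(7, 17): e=[0,0,18] → ·  [on edge]
    (6,8)@(13, 17): e=[-42,60,0] → ·  [on edge]
  covered (1 px):
    · · · · · · ·
    · · · · · · ·
    · · · · · · ·
    · · · · · · ·
    · · · · · · ·
    · · █ · · · ·
    · · · · · · ·
    · · · · · · ·
    · · · · · · ·
    · · · · · · ·
    · · · · · · ·
T2:
  2·area = 92  (B↔C swapped to make it positive)
  edge (12, 8)→(11, 16): d=(-1,8) right/bottom  bias=-1
  edge (11, 16)→(0, 12): d=(-11,-4) top-left  bias=+0
  edge (0, 12)→(12, 8): d=(12,-4) top-left  bias=+0
    (4,4)@(9, 9): e=[23,69,0] → █  [on edge]
    (5,4)@(11, 9): e=[7,77,8] → █
    (6,4)@(13, 9): e=[-9,85,16] → ·
    (1,5)@(3, 11): e=[69,23,0] → █  [on edge]
    (2,5)@(5, 11): e=[53,31,8] → █
    (3,5)@(7, 11): e=[37,39,16] → █
    (6,5)@(13, 11): e=[-11,63,40] → ·
    (1,6)@(3, 13): e=[67,1,24] → █
    (6,6)@(13, 13): e=[-13,41,64] → ·
    (1,7)@(3, 15): e=[65,-21,48] → ·
    (2,7)@(5, 15): e=[49,-13,56] → ·
    (3,7)@(7, 15): e=[33,-5,64] → ·
  covered (14 px):
    · · · · · · ·
    · · · · · · ·
    · · · · · · ·
    · · · · · · ·
    · · · · █ █ ·
    · █ █ █ █ █ ·
    · █ █ █ █ █ ·
    · · · · █ █ ·
    · · · · · · ·
    · · · · · · ·
    · · · · · · ·

Z-buffer (winner per pixel, '.' = empty):
  . . . . . . .
  . . . . . . .
  . . . . . . .
  . . . . . . .
  . . . . 2 2 .
  . 2 2 2 2 2 .
  . 2 2 0 2 2 .
  . . . 0 2 2 .
  . . . 0 . . .
  . . . . 0 . .
  . . . . . . .

Final: 2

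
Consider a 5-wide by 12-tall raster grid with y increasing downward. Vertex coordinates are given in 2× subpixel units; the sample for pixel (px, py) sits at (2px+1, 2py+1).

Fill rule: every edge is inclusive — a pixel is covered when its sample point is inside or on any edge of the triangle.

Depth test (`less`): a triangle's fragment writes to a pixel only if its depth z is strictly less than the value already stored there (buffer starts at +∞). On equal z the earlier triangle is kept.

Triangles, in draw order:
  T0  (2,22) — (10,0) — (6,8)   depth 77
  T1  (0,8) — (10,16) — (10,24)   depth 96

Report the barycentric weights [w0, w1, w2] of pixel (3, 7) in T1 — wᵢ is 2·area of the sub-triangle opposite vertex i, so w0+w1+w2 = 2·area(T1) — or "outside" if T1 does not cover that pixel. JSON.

T0:
  2·area = 24  (B↔C swapped to make it positive)
  edge (2, 22)→(6, 8): d=(4,-14) inclusive
  edge (6, 8)→(10, 0): d=(4,-8) inclusive
  edge (10, 0)→(2, 22): d=(-8,22) inclusive
    (3,3)@(7, 7): e=[10,4,10] → X
    (4,3)@(9, 7): e=[38,20,-34] → .
    (3,4)@(7, 9): e=[18,12,-6] → .
    (2,6)@(5, 13): e=[6,12,6] → X
    (3,6)@(7, 13): e=[34,28,-38] → .
    (2,7)@(5, 15): e=[14,20,-10] → .
    (1,9)@(3, 19): e=[2,20,2] → X
    (2,9)@(5, 19): e=[30,36,-42] → .
    (1,10)@(3, 21): e=[10,28,-14] → .
  covered (3 px):
    . . . . .
    . . . . .
    . . . . .
    . . . X .
    . . . . .
    . . . . .
    . . X . .
    . . . . .
    . . . . .
    . X . . .
    . . . . .
    . . . . .
T1:
  2·area = 80
  edge (0, 8)→(10, 16): d=(10,8) inclusive
  edge (10, 16)→(10, 24): d=(0,8) inclusive
  edge (10, 24)→(0, 8): d=(-10,-16) inclusive
    (0,4)@(1, 9): e=[2,72,6] → X
    (1,4)@(3, 9): e=[-14,56,38] → .
    (0,5)@(1, 11): e=[22,72,-14] → .
    (1,5)@(3, 11): e=[6,56,18] → X
    (2,5)@(5, 11): e=[-10,40,50] → .
    (1,6)@(3, 13): e=[26,56,-2] → .
    (2,6)@(5, 13): e=[10,40,30] → X
    (3,6)@(7, 13): e=[-6,24,62] → .
    (2,7)@(5, 15): e=[30,40,10] → X
    (3,7)@(7, 15): e=[14,24,42] → X
    (4,7)@(9, 15): e=[-2,8,74] → .
    (2,8)@(5, 17): e=[50,40,-10] → .
  covered (10 px):
    . . . . .
    . . . . .
    . . . . .
    . . . . .
    X . . . .
    . X . . .
    . . X . .
    . . X X .
    . . . X X
    . . . X X
    . . . . X
    . . . . .

Final: [24,42,14]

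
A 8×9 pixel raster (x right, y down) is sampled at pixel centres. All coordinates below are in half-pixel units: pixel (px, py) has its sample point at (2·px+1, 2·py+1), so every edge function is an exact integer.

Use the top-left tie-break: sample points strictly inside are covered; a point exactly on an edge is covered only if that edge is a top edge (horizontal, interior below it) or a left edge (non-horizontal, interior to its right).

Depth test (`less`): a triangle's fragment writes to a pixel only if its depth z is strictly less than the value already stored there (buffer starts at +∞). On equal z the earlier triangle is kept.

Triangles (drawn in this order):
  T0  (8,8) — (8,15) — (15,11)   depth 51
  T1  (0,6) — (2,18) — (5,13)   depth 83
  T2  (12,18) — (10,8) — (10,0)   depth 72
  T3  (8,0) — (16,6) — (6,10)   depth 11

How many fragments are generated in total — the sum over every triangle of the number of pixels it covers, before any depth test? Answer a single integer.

T0:
  2·area = 49  (B↔C swapped to make it positive)
  edge (8, 8)→(15, 11): d=(7,3) right/bottom  bias=-1
  edge (15, 11)→(8, 15): d=(-7,4) right/bottom  bias=-1
  edge (8, 15)→(8, 8): d=(0,-7) top-left  bias=+0
    (0,2)@(1, 5): e=[0,98,-49] → .  [on edge]
    (4,4)@(9, 9): e=[4,38,7] → X
    (5,4)@(11, 9): e=[-2,30,21] → .
    (4,5)@(9, 11): e=[18,24,7] → X
    (5,5)@(11, 11): e=[12,16,21] → X
    (6,5)@(13, 11): e=[6,8,35] → X
    (7,5)@(15, 11): e=[0,0,49] → .  [on edge]
    (4,6)@(9, 13): e=[32,10,7] → X
    (6,6)@(13, 13): e=[20,-6,35] → .
    (4,7)@(9, 15): e=[46,-4,7] → .
    (5,7)@(11, 15): e=[40,-12,21] → .
  covered (6 px):
    . . . . . . . .
    . . . . . . . .
    . . . . . . . .
    . . . . . . . .
    . . . . X . . .
    . . . . X X X .
    . . . . X X . .
    . . . . . . . .
    . . . . . . . .
T1:
  2·area = 46  (B↔C swapped to make it positive)
  edge (0, 6)→(5, 13): d=(5,7) right/bottom  bias=-1
  edge (5, 13)→(2, 18): d=(-3,5) right/bottom  bias=-1
  edge (2, 18)→(0, 6): d=(-2,-12) top-left  bias=+0
    (5,1)@(11, 3): e=[-92,0,138] → .  [on edge]
    (0,4)@(1, 9): e=[8,32,6] → X
    (1,4)@(3, 9): e=[-6,22,30] → .
    (0,5)@(1, 11): e=[18,26,2] → X
    (1,5)@(3, 11): e=[4,16,26] → X
    (2,5)@(5, 11): e=[-10,6,50] → .
    (0,6)@(1, 13): e=[28,20,-2] → .
    (1,6)@(3, 13): e=[14,10,22] → X
    (2,6)@(5, 13): e=[0,0,46] → .  [on edge]
    (1,7)@(3, 15): e=[24,4,18] → X
    (2,7)@(5, 15): e=[10,-6,42] → .
    (1,8)@(3, 17): e=[34,-2,14] → .
  covered (5 px):
    . . . . . . . .
    . . . . . . . .
    . . . . . . . .
    . . . . . . . .
    X . . . . . . .
    X X . . . . . .
    . X . . . . . .
    . X . . . . . .
    . . . . . . . .
T2:
  2·area = 16
  edge (12, 18)→(10, 8): d=(-2,-10) top-left  bias=+0
  edge (10, 8)→(10, 0): d=(0,-8) top-left  bias=+0
  edge (10, 0)→(12, 18): d=(2,18) right/bottom  bias=-1
    (4,1)@(9, 3): e=[0,-8,24] → .  [on edge]
    (5,4)@(11, 9): e=[8,8,0] → .  [on edge]
    (5,5)@(11, 11): e=[4,8,4] → X
    (6,5)@(13, 11): e=[24,24,-32] → .
    (5,6)@(11, 13): e=[0,8,8] → X  [on edge]
    (6,6)@(13, 13): e=[20,24,-28] → .
    (5,7)@(11, 15): e=[-4,8,12] → .
  covered (2 px):
    . . . . . . . .
    . . . . . . . .
    . . . . . . . .
    . . . . . . . .
    . . . . . . . .
    . . . . . X . .
    . . . . . X . .
    . . . . . . . .
    . . . . . . . .
T3:
  2·area = 92
  edge (8, 0)→(16, 6): d=(8,6) right/bottom  bias=-1
  edge (16, 6)→(6, 10): d=(-10,4) right/bottom  bias=-1
  edge (6, 10)→(8, 0): d=(2,-10) top-left  bias=+0
    (4,0)@(9, 1): e=[2,78,12] → X
    (5,0)@(11, 1): e=[-10,70,32] → .
    (4,1)@(9, 3): e=[18,58,16] → X
    (5,1)@(11, 3): e=[6,50,36] → X
    (6,1)@(13, 3): e=[-6,42,56] → .
    (3,2)@(7, 5): e=[46,46,0] → X  [on edge]
    (6,2)@(13, 5): e=[10,22,60] → X
    (7,2)@(15, 5): e=[-2,14,80] → .
    (3,3)@(7, 7): e=[62,26,4] → X
    (7,3)@(15, 7): e=[14,-6,84] → .
    (3,4)@(7, 9): e=[78,6,8] → X
    (4,4)@(9, 9): e=[66,-2,28] → .
    (2,7)@(5, 15): e=[138,-46,0] → .  [on edge]
  covered (12 px):
    . . . . X . . .
    . . . . X X . .
    . . . X X X X .
    . . . X X X X .
    . . . X . . . .
    . . . . . . . .
    . . . . . . . .
    . . . . . . . .
    . . . . . . . .

Result: 25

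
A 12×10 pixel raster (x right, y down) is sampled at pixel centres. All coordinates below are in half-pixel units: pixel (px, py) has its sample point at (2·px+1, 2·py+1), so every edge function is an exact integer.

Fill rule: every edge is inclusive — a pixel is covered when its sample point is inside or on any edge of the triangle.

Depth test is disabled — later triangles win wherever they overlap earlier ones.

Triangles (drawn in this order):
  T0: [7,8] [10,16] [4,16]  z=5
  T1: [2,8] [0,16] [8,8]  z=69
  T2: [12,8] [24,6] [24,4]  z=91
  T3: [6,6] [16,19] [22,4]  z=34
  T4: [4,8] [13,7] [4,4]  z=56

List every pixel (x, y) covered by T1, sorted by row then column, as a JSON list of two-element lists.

T0:
  2·area = 48
  edge (7, 8)→(10, 16): d=(3,8) inclusive
  edge (10, 16)→(4, 16): d=(-6,0) inclusive
  edge (4, 16)→(7, 8): d=(3,-8) inclusive
    (3,4)@(7, 9): e=[3,42,3] → X
    (4,4)@(9, 9): e=[-13,42,19] → .
    (3,5)@(7, 11): e=[9,30,9] → X
    (4,5)@(9, 11): e=[-7,30,25] → .
    (3,6)@(7, 13): e=[15,18,15] → X
    (4,6)@(9, 13): e=[-1,18,31] → .
    (2,7)@(5, 15): e=[37,6,5] → X
    (4,7)@(9, 15): e=[5,6,37] → X
    (5,7)@(11, 15): e=[-11,6,53] → .
    (2,8)@(5, 17): e=[43,-6,11] → .
    (3,8)@(7, 17): e=[27,-6,27] → .
    (4,8)@(9, 17): e=[11,-6,43] → .
  covered (6 px):
    . . . . . . . . . . . .
    . . . . . . . . . . . .
    . . . . . . . . . . . .
    . . . . . . . . . . . .
    . . . X . . . . . . . .
    . . . X . . . . . . . .
    . . . X . . . . . . . .
    . . X X X . . . . . . .
    . . . . . . . . . . . .
    . . . . . . . . . . . .
T1:
  2·area = 48  (B↔C swapped to make it positive)
  edge (2, 8)→(8, 8): d=(6,0) inclusive
  edge (8, 8)→(0, 16): d=(-8,8) inclusive
  edge (0, 16)→(2, 8): d=(2,-8) inclusive
    (7,0)@(15, 1): e=[-42,0,90] → .  [on edge]
    (6,1)@(13, 3): e=[-30,0,78] → .  [on edge]
    (5,2)@(11, 5): e=[-18,0,66] → .  [on edge]
    (4,3)@(9, 7): e=[-6,0,54] → .  [on edge]
    (1,4)@(3, 9): e=[6,32,10] → X
    (2,4)@(5, 9): e=[6,16,26] → X
    (3,4)@(7, 9): e=[6,0,42] → X  [on edge]
    (4,4)@(9, 9): e=[6,-16,58] → .
    (1,5)@(3, 11): e=[18,16,14] → X
    (2,5)@(5, 11): e=[18,0,30] → X  [on edge]
    (3,5)@(7, 11): e=[18,-16,46] → .
    (0,6)@(1, 13): e=[30,16,2] → X
    (1,6)@(3, 13): e=[30,0,18] → X  [on edge]
    (0,7)@(1, 15): e=[42,0,6] → X  [on edge]
  covered (8 px):
    . . . . . . . . . . . .
    . . . . . . . . . . . .
    . . . . . . . . . . . .
    . . . . . . . . . . . .
    . X X X . . . . . . . .
    . X X . . . . . . . . .
    X X . . . . . . . . . .
    X . . . . . . . . . . .
    . . . . . . . . . . . .
    . . . . . . . . . . . .
T2:
  2·area = 24  (B↔C swapped to make it positive)
  edge (12, 8)→(24, 4): d=(12,-4) inclusive
  edge (24, 4)→(24, 6): d=(0,2) inclusive
  edge (24, 6)→(12, 8): d=(-12,2) inclusive
    (10,2)@(21, 5): e=[0,6,18] → X  [on edge]
    (11,2)@(23, 5): e=[8,2,14] → X
    (7,3)@(15, 7): e=[0,18,6] → X  [on edge]
    (8,3)@(17, 7): e=[8,14,2] → X
    (9,3)@(19, 7): e=[16,10,-2] → .
    (10,3)@(21, 7): e=[24,6,-6] → .
    (11,3)@(23, 7): e=[32,2,-10] → .
    (4,4)@(9, 9): e=[0,30,-6] → .  [on edge]
    (7,4)@(15, 9): e=[24,18,-18] → .
    (8,4)@(17, 9): e=[32,14,-22] → .
    (1,5)@(3, 11): e=[0,42,-18] → .  [on edge]
  covered (4 px):
    . . . . . . . . . . . .
    . . . . . . . . . . . .
    . . . . . . . . . . X X
    . . . . . . . X X . . .
    . . . . . . . . . . . .
    . . . . . . . . . . . .
    . . . . . . . . . . . .
    . . . . . . . . . . . .
    . . . . . . . . . . . .
    . . . . . . . . . . . .
T3:
  2·area = 228  (B↔C swapped to make it positive)
  edge (6, 6)→(22, 4): d=(16,-2) inclusive
  edge (22, 4)→(16, 19): d=(-6,15) inclusive
  edge (16, 19)→(6, 6): d=(-10,-13) inclusive
    (7,2)@(15, 5): e=[2,99,127] → X
    (8,2)@(17, 5): e=[6,69,153] → X
    (9,2)@(19, 5): e=[10,39,179] → X
    (10,2)@(21, 5): e=[14,9,205] → X
    (11,2)@(23, 5): e=[18,-21,231] → .
    (3,3)@(7, 7): e=[18,207,3] → X
    (4,3)@(9, 7): e=[22,177,29] → X
    (5,3)@(11, 7): e=[26,147,55] → X
    (6,3)@(13, 7): e=[30,117,81] → X
    (10,3)@(21, 7): e=[46,-3,185] → .
    (3,4)@(7, 9): e=[50,195,-17] → .
    (4,4)@(9, 9): e=[54,165,9] → X
  covered (29 px):
    . . . . . . . . . . . .
    . . . . . . . . . . . .
    . . . . . . . X X X X .
    . . . X X X X X X X . .
    . . . . X X X X X X . .
    . . . . . X X X X X . .
    . . . . . . X X X . . .
    . . . . . . X X X . . .
    . . . . . . . X . . . .
    . . . . . . . . . . . .
T4:
  2·area = 36  (B↔C swapped to make it positive)
  edge (4, 8)→(4, 4): d=(0,-4) inclusive
  edge (4, 4)→(13, 7): d=(9,3) inclusive
  edge (13, 7)→(4, 8): d=(-9,1) inclusive
    (0,1)@(1, 3): e=[-12,0,48] → .  [on edge]
    (2,2)@(5, 5): e=[4,6,26] → X
    (3,2)@(7, 5): e=[12,0,24] → X  [on edge]
    (4,2)@(9, 5): e=[20,-6,22] → .
    (2,3)@(5, 7): e=[4,24,8] → X
    (4,3)@(9, 7): e=[20,12,4] → X
    (5,3)@(11, 7): e=[28,6,2] → X
    (6,3)@(13, 7): e=[36,0,0] → X  [on edge]
    (7,3)@(15, 7): e=[44,-6,-2] → .
    (2,4)@(5, 9): e=[4,42,-10] → .
    (3,4)@(7, 9): e=[12,36,-12] → .
    (4,4)@(9, 9): e=[20,30,-14] → .
    (9,4)@(19, 9): e=[60,0,-24] → .  [on edge]
  covered (7 px):
    . . . . . . . . . . . .
    . . . . . . . . . . . .
    . . X X . . . . . . . .
    . . X X X X X . . . . .
    . . . . . . . . . . . .
    . . . . . . . . . . . .
    . . . . . . . . . . . .
    . . . . . . . . . . . .
    . . . . . . . . . . . .
    . . . . . . . . . . . .

Result: [[1,4],[2,4],[3,4],[1,5],[2,5],[0,6],[1,6],[0,7]]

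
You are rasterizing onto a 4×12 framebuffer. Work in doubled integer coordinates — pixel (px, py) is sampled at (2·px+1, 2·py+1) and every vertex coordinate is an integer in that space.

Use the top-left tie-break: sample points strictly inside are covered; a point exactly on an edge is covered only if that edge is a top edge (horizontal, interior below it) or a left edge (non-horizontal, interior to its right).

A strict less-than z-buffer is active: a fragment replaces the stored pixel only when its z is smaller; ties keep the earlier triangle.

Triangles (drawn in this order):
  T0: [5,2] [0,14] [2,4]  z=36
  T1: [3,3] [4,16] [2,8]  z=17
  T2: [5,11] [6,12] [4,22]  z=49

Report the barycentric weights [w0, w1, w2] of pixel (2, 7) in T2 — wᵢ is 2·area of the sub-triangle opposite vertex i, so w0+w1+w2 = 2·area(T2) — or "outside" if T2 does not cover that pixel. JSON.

T0:
  2·area = 26
  edge (5, 2)→(0, 14): d=(-5,12) right/bottom  bias=-1
  edge (0, 14)→(2, 4): d=(2,-10) top-left  bias=+0
  edge (2, 4)→(5, 2): d=(3,-2) top-left  bias=+0
    (1,2)@(3, 5): e=[9,12,5] → █
    (2,2)@(5, 5): e=[-15,32,9] → ·
    (1,3)@(3, 7): e=[-1,16,11] → ·
    (0,4)@(1, 9): e=[13,0,13] → █  [on edge]
    (1,4)@(3, 9): e=[-11,20,17] → ·
    (0,5)@(1, 11): e=[3,4,19] → █
    (1,5)@(3, 11): e=[-21,24,23] → ·
    (0,6)@(1, 13): e=[-7,8,25] → ·
  covered (3 px):
    · · · ·
    · · · ·
    · █ · ·
    · · · ·
    █ · · ·
    █ · · ·
    · · · ·
    · · · ·
    · · · ·
    · · · ·
    · · · ·
    · · · ·
T1:
  2·area = 18
  edge (3, 3)→(4, 16): d=(1,13) right/bottom  bias=-1
  edge (4, 16)→(2, 8): d=(-2,-8) top-left  bias=+0
  edge (2, 8)→(3, 3): d=(1,-5) top-left  bias=+0
    (1,1)@(3, 3): e=[0,18,0] → ·  [on edge]
    (1,2)@(3, 5): e=[2,14,2] → █
    (2,2)@(5, 5): e=[-24,30,12] → ·
    (1,3)@(3, 7): e=[4,10,4] → █
    (2,3)@(5, 7): e=[-22,26,14] → ·
    (1,4)@(3, 9): e=[6,6,6] → █
    (2,4)@(5, 9): e=[-20,22,16] → ·
    (1,5)@(3, 11): e=[8,2,8] → █
    (2,5)@(5, 11): e=[-18,18,18] → ·
    (0,6)@(1, 13): e=[36,-18,0] → ·  [on edge]
    (1,6)@(3, 13): e=[10,-2,10] → ·
  covered (4 px):
    · · · ·
    · · · ·
    · █ · ·
    · █ · ·
    · █ · ·
    · █ · ·
    · · · ·
    · · · ·
    · · · ·
    · · · ·
    · · · ·
    · · · ·
T2:
  2·area = 12
  edge (5, 11)→(6, 12): d=(1,1) right/bottom  bias=-1
  edge (6, 12)→(4, 22): d=(-2,10) right/bottom  bias=-1
  edge (4, 22)→(5, 11): d=(1,-11) top-left  bias=+0
    (0,3)@(1, 7): e=[0,60,-48] → ·  [on edge]
    (3,3)@(7, 7): e=[-6,0,18] → ·  [on edge]
    (1,4)@(3, 9): e=[0,36,-24] → ·  [on edge]
    (2,5)@(5, 11): e=[0,12,0] → ·  [on edge]
    (2,6)@(5, 13): e=[2,8,2] → █
    (3,6)@(7, 13): e=[0,-12,24] → ·  [on edge]
    (2,7)@(5, 15): e=[4,4,4] → █
    (3,7)@(7, 15): e=[2,-16,26] → ·
    (2,8)@(5, 17): e=[6,0,6] → ·  [on edge]
  covered (2 px):
    · · · ·
    · · · ·
    · · · ·
    · · · ·
    · · · ·
    · · · ·
    · · █ ·
    · · █ ·
    · · · ·
    · · · ·
    · · · ·
    · · · ·

Final: [4,4,4]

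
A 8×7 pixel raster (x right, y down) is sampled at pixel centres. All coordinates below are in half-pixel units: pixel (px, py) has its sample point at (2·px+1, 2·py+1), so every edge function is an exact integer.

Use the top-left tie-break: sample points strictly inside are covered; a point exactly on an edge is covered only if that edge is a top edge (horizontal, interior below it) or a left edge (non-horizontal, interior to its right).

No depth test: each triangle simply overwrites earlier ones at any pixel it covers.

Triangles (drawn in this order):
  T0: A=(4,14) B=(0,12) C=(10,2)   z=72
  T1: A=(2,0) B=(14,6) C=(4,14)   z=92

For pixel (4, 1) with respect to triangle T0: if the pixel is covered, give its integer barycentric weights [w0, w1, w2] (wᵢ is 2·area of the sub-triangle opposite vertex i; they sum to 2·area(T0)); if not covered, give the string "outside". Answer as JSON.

T0:
  2·area = 60
  edge (4, 14)→(0, 12): d=(-4,-2) top-left  bias=+0
  edge (0, 12)→(10, 2): d=(10,-10) top-left  bias=+0
  edge (10, 2)→(4, 14): d=(-6,12) right/bottom  bias=-1
    (5,0)@(11, 1): e=[66,0,-6] → ·  [on edge]
    (4,1)@(9, 3): e=[54,0,6] → █  [on edge]
    (5,1)@(11, 3): e=[58,20,-18] → ·
    (3,2)@(7, 5): e=[42,0,18] → █  [on edge]
    (4,2)@(9, 5): e=[46,20,-6] → ·
    (2,3)@(5, 7): e=[30,0,30] → █  [on edge]
    (4,3)@(9, 7): e=[38,40,-18] → ·
    (1,4)@(3, 9): e=[18,0,42] → █  [on edge]
    (3,4)@(7, 9): e=[26,40,-6] → ·
    (0,5)@(1, 11): e=[6,0,54] → █  [on edge]
    (3,5)@(7, 11): e=[18,60,-18] → ·
    (0,6)@(1, 13): e=[-2,20,42] → ·
  covered (10 px):
    · · · · · · · ·
    · · · · █ · · ·
    · · · █ · · · ·
    · · █ █ · · · ·
    · █ █ · · · · ·
    █ █ █ · · · · ·
    · █ · · · · · ·
T1:
  2·area = 156
  edge (2, 0)→(14, 6): d=(12,6) right/bottom  bias=-1
  edge (14, 6)→(4, 14): d=(-10,8) right/bottom  bias=-1
  edge (4, 14)→(2, 0): d=(-2,-14) top-left  bias=+0
    (1,0)@(3, 1): e=[6,138,12] → █
    (2,0)@(5, 1): e=[-6,122,40] → ·
    (1,1)@(3, 3): e=[30,118,8] → █
    (2,1)@(5, 3): e=[18,102,36] → █
    (3,1)@(7, 3): e=[6,86,64] → █
    (4,1)@(9, 3): e=[-6,70,92] → ·
    (1,2)@(3, 5): e=[54,98,4] → █
    (4,2)@(9, 5): e=[18,50,88] → █
    (5,2)@(11, 5): e=[6,34,116] → █
    (6,2)@(13, 5): e=[-6,18,144] → ·
    (1,3)@(3, 7): e=[78,78,0] → █  [on edge]
    (6,3)@(13, 7): e=[18,-2,140] → ·
  covered (20 px):
    · █ · · · · · ·
    · █ █ █ · · · ·
    · █ █ █ █ █ · ·
    · █ █ █ █ █ · ·
    · · █ █ █ · · ·
    · · █ █ · · · ·
    · · █ · · · · ·

Final: [0,6,54]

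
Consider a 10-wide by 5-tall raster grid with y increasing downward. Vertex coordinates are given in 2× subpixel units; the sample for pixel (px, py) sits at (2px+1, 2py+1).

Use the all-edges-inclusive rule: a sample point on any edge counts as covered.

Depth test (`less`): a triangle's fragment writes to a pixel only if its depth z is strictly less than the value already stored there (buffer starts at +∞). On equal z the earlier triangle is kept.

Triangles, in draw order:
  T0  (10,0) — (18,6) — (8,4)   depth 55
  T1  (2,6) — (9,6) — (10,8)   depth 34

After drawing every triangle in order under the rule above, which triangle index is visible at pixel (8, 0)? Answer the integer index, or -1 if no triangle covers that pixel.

T0:
  2·area = 44
  edge (10, 0)→(18, 6): d=(8,6) inclusive
  edge (18, 6)→(8, 4): d=(-10,-2) inclusive
  edge (8, 4)→(10, 0): d=(2,-4) inclusive
    (5,0)@(11, 1): e=[2,36,6] → █
    (6,0)@(13, 1): e=[-10,40,14] → ·
    (1,1)@(3, 3): e=[66,0,-22] → ·  [on edge]
    (4,1)@(9, 3): e=[30,12,2] → █
    (6,1)@(13, 3): e=[6,20,18] → █
    (7,1)@(15, 3): e=[-6,24,26] → ·
    (4,2)@(9, 5): e=[46,-8,6] → ·
    (5,2)@(11, 5): e=[34,-4,14] → ·
    (6,2)@(13, 5): e=[22,0,22] → █  [on edge]
    (7,2)@(15, 5): e=[10,4,30] → █
    (8,2)@(17, 5): e=[-2,8,38] → ·
    (6,3)@(13, 7): e=[38,-20,26] → ·
  covered (6 px):
    · · · · · █ · · · ·
    · · · · █ █ █ · · ·
    · · · · · · █ █ · ·
    · · · · · · · · · ·
    · · · · · · · · · ·
T1:
  2·area = 14
  edge (2, 6)→(9, 6): d=(7,0) inclusive
  edge (9, 6)→(10, 8): d=(1,2) inclusive
  edge (10, 8)→(2, 6): d=(-8,-2) inclusive
    (3,3)@(7, 7): e=[7,5,2] → █
    (4,3)@(9, 7): e=[7,1,6] → █
    (5,3)@(11, 7): e=[7,-3,10] → ·
    (3,4)@(7, 9): e=[21,7,-14] → ·
    (4,4)@(9, 9): e=[21,3,-10] → ·
  covered (2 px):
    · · · · · · · · · ·
    · · · · · · · · · ·
    · · · · · · · · · ·
    · · · █ █ · · · · ·
    · · · · · · · · · ·

Z-buffer (winner per pixel, '.' = empty):
  . . . . . 0 . . . .
  . . . . 0 0 0 . . .
  . . . . . . 0 0 . .
  . . . 1 1 . . . . .
  . . . . . . . . . .

Result: -1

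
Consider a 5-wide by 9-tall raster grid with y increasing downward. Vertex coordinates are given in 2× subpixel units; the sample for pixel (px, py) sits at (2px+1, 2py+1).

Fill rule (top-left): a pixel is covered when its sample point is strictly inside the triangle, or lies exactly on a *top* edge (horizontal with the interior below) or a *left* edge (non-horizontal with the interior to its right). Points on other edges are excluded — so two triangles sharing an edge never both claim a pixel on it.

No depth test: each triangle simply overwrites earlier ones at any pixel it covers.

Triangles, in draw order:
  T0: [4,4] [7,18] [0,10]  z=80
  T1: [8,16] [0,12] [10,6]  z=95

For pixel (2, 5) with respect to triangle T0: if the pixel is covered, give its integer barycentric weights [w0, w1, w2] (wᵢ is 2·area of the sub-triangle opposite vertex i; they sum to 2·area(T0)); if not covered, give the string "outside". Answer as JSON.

T0:
  2·area = 74
  edge (4, 4)→(7, 18): d=(3,14) right/bottom  bias=-1
  edge (7, 18)→(0, 10): d=(-7,-8) top-left  bias=+0
  edge (0, 10)→(4, 4): d=(4,-6) top-left  bias=+0
    (1,3)@(3, 7): e=[23,45,6] → █
    (2,3)@(5, 7): e=[-5,61,18] → ·
    (0,4)@(1, 9): e=[57,15,2] → █
    (2,4)@(5, 9): e=[1,47,26] → █
    (3,4)@(7, 9): e=[-27,63,38] → ·
    (0,5)@(1, 11): e=[63,1,10] → █
    (3,5)@(7, 11): e=[-21,49,46] → ·
    (0,6)@(1, 13): e=[69,-13,18] → ·
    (1,6)@(3, 13): e=[41,3,30] → █
    (3,6)@(7, 13): e=[-15,35,54] → ·
    (1,7)@(3, 15): e=[47,-11,38] → ·
    (2,7)@(5, 15): e=[19,5,50] → █
  covered (10 px):
    · · · · ·
    · · · · ·
    · · · · ·
    · █ · · ·
    █ █ █ · ·
    █ █ █ · ·
    · █ █ · ·
    · · █ · ·
    · · · · ·
T1:
  2·area = 88
  edge (8, 16)→(0, 12): d=(-8,-4) top-left  bias=+0
  edge (0, 12)→(10, 6): d=(10,-6) top-left  bias=+0
  edge (10, 6)→(8, 16): d=(-2,10) right/bottom  bias=-1
    (4,3)@(9, 7): e=[76,4,8] → █
    (2,4)@(5, 9): e=[44,0,44] → █  [on edge]
    (3,4)@(7, 9): e=[52,12,24] → █
    (1,5)@(3, 11): e=[20,8,60] → █
    (4,5)@(9, 11): e=[44,44,0] → ·  [on edge]
    (1,6)@(3, 13): e=[4,28,56] → █
    (4,6)@(9, 13): e=[28,64,-4] → ·
    (1,7)@(3, 15): e=[-12,48,52] → ·
    (2,7)@(5, 15): e=[-4,60,32] → ·
    (3,7)@(7, 15): e=[4,72,12] → █
    (4,7)@(9, 15): e=[12,84,-8] → ·
    (3,8)@(7, 17): e=[-12,92,8] → ·
  covered (11 px):
    · · · · ·
    · · · · ·
    · · · · ·
    · · · · █
    · · █ █ █
    · █ █ █ ·
    · █ █ █ ·
    · · · █ ·
    · · · · ·

Final: [33,34,7]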